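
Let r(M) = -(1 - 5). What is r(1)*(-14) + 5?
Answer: -51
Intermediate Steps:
r(M) = 4 (r(M) = -1*(-4) = 4)
r(1)*(-14) + 5 = 4*(-14) + 5 = -56 + 5 = -51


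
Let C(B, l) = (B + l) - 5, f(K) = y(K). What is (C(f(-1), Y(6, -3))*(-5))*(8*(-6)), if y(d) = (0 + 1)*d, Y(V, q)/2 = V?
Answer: 1440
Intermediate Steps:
Y(V, q) = 2*V
y(d) = d (y(d) = 1*d = d)
f(K) = K
C(B, l) = -5 + B + l
(C(f(-1), Y(6, -3))*(-5))*(8*(-6)) = ((-5 - 1 + 2*6)*(-5))*(8*(-6)) = ((-5 - 1 + 12)*(-5))*(-48) = (6*(-5))*(-48) = -30*(-48) = 1440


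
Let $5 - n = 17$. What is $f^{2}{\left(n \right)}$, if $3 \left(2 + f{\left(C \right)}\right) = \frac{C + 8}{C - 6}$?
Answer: $\frac{2704}{729} \approx 3.7092$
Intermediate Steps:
$n = -12$ ($n = 5 - 17 = -12$)
$f{\left(C \right)} = -2 + \frac{8 + C}{3 \left(-6 + C\right)}$ ($f{\left(C \right)} = -2 + \frac{\left(C + 8\right) \frac{1}{C - 6}}{3} = -2 + \frac{\left(8 + C\right) \frac{1}{-6 + C}}{3} = -2 + \frac{\frac{1}{-6 + C} \left(8 + C\right)}{3} = -2 + \frac{8 + C}{3 \left(-6 + C\right)}$)
$f^{2}{\left(n \right)} = \left(\frac{44 - -60}{3 \left(-6 - 12\right)}\right)^{2} = \left(\frac{44 + 60}{3 \left(-18\right)}\right)^{2} = \left(\frac{1}{3} \left(- \frac{1}{18}\right) 104\right)^{2} = \left(- \frac{52}{27}\right)^{2} = \frac{2704}{729}$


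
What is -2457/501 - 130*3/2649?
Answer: -744887/147461 ≈ -5.0514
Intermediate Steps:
-2457/501 - 130*3/2649 = -2457*1/501 - 390*1/2649 = -819/167 - 130/883 = -744887/147461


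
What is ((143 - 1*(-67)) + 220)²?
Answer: 184900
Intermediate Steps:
((143 - 1*(-67)) + 220)² = ((143 + 67) + 220)² = (210 + 220)² = 430² = 184900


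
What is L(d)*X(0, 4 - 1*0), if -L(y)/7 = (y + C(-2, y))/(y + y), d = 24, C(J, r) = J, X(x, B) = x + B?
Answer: -77/6 ≈ -12.833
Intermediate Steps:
X(x, B) = B + x
L(y) = -7*(-2 + y)/(2*y) (L(y) = -7*(y - 2)/(y + y) = -7*(-2 + y)/(2*y))
L(d)*X(0, 4 - 1*0) = (-7/2 + 7/24)*((4 - 1*0) + 0) = (-7/2 + 7*(1/24))*((4 + 0) + 0) = (-7/2 + 7/24)*(4 + 0) = -77/24*4 = -77/6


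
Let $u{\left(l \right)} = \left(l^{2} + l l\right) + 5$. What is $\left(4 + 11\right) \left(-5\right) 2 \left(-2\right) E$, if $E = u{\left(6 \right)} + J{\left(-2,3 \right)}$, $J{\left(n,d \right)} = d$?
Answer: $24000$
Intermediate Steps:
$u{\left(l \right)} = 5 + 2 l^{2}$ ($u{\left(l \right)} = \left(l^{2} + l^{2}\right) + 5 = 2 l^{2} + 5 = 5 + 2 l^{2}$)
$E = 80$ ($E = \left(5 + 2 \cdot 6^{2}\right) + 3 = \left(5 + 2 \cdot 36\right) + 3 = \left(5 + 72\right) + 3 = 77 + 3 = 80$)
$\left(4 + 11\right) \left(-5\right) 2 \left(-2\right) E = \left(4 + 11\right) \left(-5\right) 2 \left(-2\right) 80 = 15 \left(-5\right) \left(\left(-4\right) 80\right) = \left(-75\right) \left(-320\right) = 24000$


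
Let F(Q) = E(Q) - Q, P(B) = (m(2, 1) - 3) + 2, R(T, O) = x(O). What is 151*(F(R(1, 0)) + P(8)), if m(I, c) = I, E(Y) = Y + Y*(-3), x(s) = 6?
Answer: -2567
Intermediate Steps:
R(T, O) = 6
E(Y) = -2*Y (E(Y) = Y - 3*Y = -2*Y)
P(B) = 1 (P(B) = (2 - 3) + 2 = -1 + 2 = 1)
F(Q) = -3*Q (F(Q) = -2*Q - Q = -3*Q)
151*(F(R(1, 0)) + P(8)) = 151*(-3*6 + 1) = 151*(-18 + 1) = 151*(-17) = -2567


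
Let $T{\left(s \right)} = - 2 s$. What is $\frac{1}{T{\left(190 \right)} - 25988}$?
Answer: $- \frac{1}{26368} \approx -3.7925 \cdot 10^{-5}$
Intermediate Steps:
$\frac{1}{T{\left(190 \right)} - 25988} = \frac{1}{\left(-2\right) 190 - 25988} = \frac{1}{-380 - 25988} = \frac{1}{-26368} = - \frac{1}{26368}$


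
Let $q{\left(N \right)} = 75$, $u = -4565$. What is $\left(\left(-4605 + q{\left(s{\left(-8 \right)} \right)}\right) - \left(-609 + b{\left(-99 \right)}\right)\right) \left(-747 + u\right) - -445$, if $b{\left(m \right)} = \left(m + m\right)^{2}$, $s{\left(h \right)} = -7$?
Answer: $229080445$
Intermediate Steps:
$b{\left(m \right)} = 4 m^{2}$ ($b{\left(m \right)} = \left(2 m\right)^{2} = 4 m^{2}$)
$\left(\left(-4605 + q{\left(s{\left(-8 \right)} \right)}\right) - \left(-609 + b{\left(-99 \right)}\right)\right) \left(-747 + u\right) - -445 = \left(\left(-4605 + 75\right) + \left(609 - 4 \left(-99\right)^{2}\right)\right) \left(-747 - 4565\right) - -445 = \left(-4530 + \left(609 - 4 \cdot 9801\right)\right) \left(-5312\right) + 445 = \left(-4530 + \left(609 - 39204\right)\right) \left(-5312\right) + 445 = \left(-4530 - 38595\right) \left(-5312\right) + 445 = \left(-43125\right) \left(-5312\right) + 445 = 229080000 + 445 = 229080445$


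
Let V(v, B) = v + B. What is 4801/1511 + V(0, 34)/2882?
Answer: 6943928/2177351 ≈ 3.1892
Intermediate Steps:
V(v, B) = B + v
4801/1511 + V(0, 34)/2882 = 4801/1511 + (34 + 0)/2882 = 4801*(1/1511) + 34*(1/2882) = 4801/1511 + 17/1441 = 6943928/2177351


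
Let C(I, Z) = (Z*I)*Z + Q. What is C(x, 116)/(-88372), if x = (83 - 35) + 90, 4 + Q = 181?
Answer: -1857105/88372 ≈ -21.015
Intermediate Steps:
Q = 177 (Q = -4 + 181 = 177)
x = 138 (x = 48 + 90 = 138)
C(I, Z) = 177 + I*Z² (C(I, Z) = (Z*I)*Z + 177 = (I*Z)*Z + 177 = I*Z² + 177 = 177 + I*Z²)
C(x, 116)/(-88372) = (177 + 138*116²)/(-88372) = (177 + 138*13456)*(-1/88372) = (177 + 1856928)*(-1/88372) = 1857105*(-1/88372) = -1857105/88372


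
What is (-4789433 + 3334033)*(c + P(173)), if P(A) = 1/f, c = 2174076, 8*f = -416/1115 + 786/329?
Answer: -1169987809814771200/369763 ≈ -3.1642e+12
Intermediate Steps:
f = 369763/1467340 (f = (-416/1115 + 786/329)/8 = (⅛)*(739526/366835) = 369763/1467340 ≈ 0.25200)
P(A) = 1467340/369763 (P(A) = 1/(369763/1467340) = 1467340/369763)
(-4789433 + 3334033)*(c + P(173)) = (-4789433 + 3334033)*(2174076 + 1467340/369763) = -1455400*803894331328/369763 = -1169987809814771200/369763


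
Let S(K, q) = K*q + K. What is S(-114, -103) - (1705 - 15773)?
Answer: 25696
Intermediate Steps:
S(K, q) = K + K*q
S(-114, -103) - (1705 - 15773) = -114*(1 - 103) - (1705 - 15773) = -114*(-102) - 1*(-14068) = 11628 + 14068 = 25696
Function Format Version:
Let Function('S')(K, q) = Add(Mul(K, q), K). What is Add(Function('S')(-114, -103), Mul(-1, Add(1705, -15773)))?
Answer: 25696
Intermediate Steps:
Function('S')(K, q) = Add(K, Mul(K, q))
Add(Function('S')(-114, -103), Mul(-1, Add(1705, -15773))) = Add(Mul(-114, Add(1, -103)), Mul(-1, Add(1705, -15773))) = Add(Mul(-114, -102), Mul(-1, -14068)) = Add(11628, 14068) = 25696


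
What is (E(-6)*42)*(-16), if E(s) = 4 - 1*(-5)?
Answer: -6048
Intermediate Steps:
E(s) = 9 (E(s) = 4 + 5 = 9)
(E(-6)*42)*(-16) = (9*42)*(-16) = 378*(-16) = -6048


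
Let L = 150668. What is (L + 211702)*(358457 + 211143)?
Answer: 206405952000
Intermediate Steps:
(L + 211702)*(358457 + 211143) = (150668 + 211702)*(358457 + 211143) = 362370*569600 = 206405952000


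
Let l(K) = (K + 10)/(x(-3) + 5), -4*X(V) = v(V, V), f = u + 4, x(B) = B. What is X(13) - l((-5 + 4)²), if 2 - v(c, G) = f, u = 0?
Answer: -5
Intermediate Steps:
f = 4 (f = 0 + 4 = 4)
v(c, G) = -2 (v(c, G) = 2 - 1*4 = 2 - 4 = -2)
X(V) = ½ (X(V) = -¼*(-2) = ½)
l(K) = 5 + K/2 (l(K) = (K + 10)/(-3 + 5) = (10 + K)/2 = (10 + K)*(½) = 5 + K/2)
X(13) - l((-5 + 4)²) = ½ - (5 + (-5 + 4)²/2) = ½ - (5 + (½)*(-1)²) = ½ - (5 + (½)*1) = ½ - (5 + ½) = ½ - 1*11/2 = ½ - 11/2 = -5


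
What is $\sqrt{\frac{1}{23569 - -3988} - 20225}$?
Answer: $\frac{2 i \sqrt{3839656827117}}{27557} \approx 142.21 i$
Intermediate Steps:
$\sqrt{\frac{1}{23569 - -3988} - 20225} = \sqrt{\frac{1}{23569 + 3988} - 20225} = \sqrt{\frac{1}{27557} - 20225} = \sqrt{- \frac{557340324}{27557}} = \frac{2 i \sqrt{3839656827117}}{27557}$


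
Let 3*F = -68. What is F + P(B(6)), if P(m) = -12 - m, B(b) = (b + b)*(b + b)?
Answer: -536/3 ≈ -178.67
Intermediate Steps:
B(b) = 4*b**2 (B(b) = (2*b)*(2*b) = 4*b**2)
F = -68/3 (F = (1/3)*(-68) = -68/3 ≈ -22.667)
F + P(B(6)) = -68/3 + (-12 - 4*6**2) = -68/3 + (-12 - 4*36) = -68/3 + (-12 - 1*144) = -68/3 + (-12 - 144) = -68/3 - 156 = -536/3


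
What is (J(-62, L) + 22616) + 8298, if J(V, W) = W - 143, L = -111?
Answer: 30660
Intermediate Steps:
J(V, W) = -143 + W
(J(-62, L) + 22616) + 8298 = ((-143 - 111) + 22616) + 8298 = (-254 + 22616) + 8298 = 22362 + 8298 = 30660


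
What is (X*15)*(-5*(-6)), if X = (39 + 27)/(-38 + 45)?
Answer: 29700/7 ≈ 4242.9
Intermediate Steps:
X = 66/7 ≈ 9.4286
(X*15)*(-5*(-6)) = ((66/7)*15)*(-5*(-6)) = (990/7)*30 = 29700/7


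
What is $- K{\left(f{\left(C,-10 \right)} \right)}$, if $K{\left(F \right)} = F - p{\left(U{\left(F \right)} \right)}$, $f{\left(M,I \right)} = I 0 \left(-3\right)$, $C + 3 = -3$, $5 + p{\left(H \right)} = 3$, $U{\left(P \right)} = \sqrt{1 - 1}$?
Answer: $-2$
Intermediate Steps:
$U{\left(P \right)} = 0$ ($U{\left(P \right)} = \sqrt{0} = 0$)
$p{\left(H \right)} = -2$ ($p{\left(H \right)} = -5 + 3 = -2$)
$C = -6$ ($C = -3 - 3 = -6$)
$f{\left(M,I \right)} = 0$ ($f{\left(M,I \right)} = 0 \left(-3\right) = 0$)
$K{\left(F \right)} = 2 + F$ ($K{\left(F \right)} = F - -2 = F + 2 = 2 + F$)
$- K{\left(f{\left(C,-10 \right)} \right)} = - (2 + 0) = \left(-1\right) 2 = -2$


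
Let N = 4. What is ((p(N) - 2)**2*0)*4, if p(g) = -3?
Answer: 0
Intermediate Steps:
((p(N) - 2)**2*0)*4 = ((-3 - 2)**2*0)*4 = ((-5)**2*0)*4 = (25*0)*4 = 0*4 = 0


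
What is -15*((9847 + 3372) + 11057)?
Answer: -364140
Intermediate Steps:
-15*((9847 + 3372) + 11057) = -15*(13219 + 11057) = -15*24276 = -364140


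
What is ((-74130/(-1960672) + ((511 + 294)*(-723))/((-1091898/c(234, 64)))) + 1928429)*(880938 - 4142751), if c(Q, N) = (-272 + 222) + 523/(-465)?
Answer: -4969652357612798499374771/790077010704 ≈ -6.2901e+12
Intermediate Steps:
c(Q, N) = -23773/465 (c(Q, N) = -50 + 523*(-1/465) = -50 - 523/465 = -23773/465)
((-74130/(-1960672) + ((511 + 294)*(-723))/((-1091898/c(234, 64)))) + 1928429)*(880938 - 4142751) = ((-74130/(-1960672) + ((511 + 294)*(-723))/((-1091898/(-23773/465)))) + 1928429)*(880938 - 4142751) = ((-74130*(-1/1960672) + (805*(-723))/((-1091898*(-465/23773)))) + 1928429)*(-3261813) = ((5295/140048 - 582015/507732570/23773) + 1928429)*(-3261813) = ((5295/140048 - 582015*23773/507732570) + 1928429)*(-3261813) = ((5295/140048 - 922416173/33848838) + 1928429)*(-3261813) = (-64501655299547/2370231032112 + 1928429)*(-3261813) = (4570757757369412501/2370231032112)*(-3261813) = -4969652357612798499374771/790077010704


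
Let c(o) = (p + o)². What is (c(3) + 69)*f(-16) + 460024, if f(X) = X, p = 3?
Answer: 458344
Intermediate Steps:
c(o) = (3 + o)²
(c(3) + 69)*f(-16) + 460024 = ((3 + 3)² + 69)*(-16) + 460024 = (6² + 69)*(-16) + 460024 = (36 + 69)*(-16) + 460024 = 105*(-16) + 460024 = -1680 + 460024 = 458344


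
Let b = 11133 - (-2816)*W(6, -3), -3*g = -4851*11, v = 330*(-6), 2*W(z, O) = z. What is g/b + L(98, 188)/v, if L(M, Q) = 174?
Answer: 1767287/2153910 ≈ 0.82050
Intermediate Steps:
W(z, O) = z/2
v = -1980
g = 17787 (g = -(-1617)*11 = -⅓*(-53361) = 17787)
b = 19581 (b = 11133 - (-2816)*(½)*6 = 11133 - (-2816)*3 = 11133 - 1*(-8448) = 11133 + 8448 = 19581)
g/b + L(98, 188)/v = 17787/19581 + 174/(-1980) = 17787*(1/19581) + 174*(-1/1980) = 5929/6527 - 29/330 = 1767287/2153910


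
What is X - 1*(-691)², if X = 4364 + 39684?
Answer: -433433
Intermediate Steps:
X = 44048
X - 1*(-691)² = 44048 - 1*(-691)² = 44048 - 1*477481 = 44048 - 477481 = -433433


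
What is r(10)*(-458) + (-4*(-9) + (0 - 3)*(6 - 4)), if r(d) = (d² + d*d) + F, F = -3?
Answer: -90196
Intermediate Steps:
r(d) = -3 + 2*d² (r(d) = (d² + d*d) - 3 = (d² + d²) - 3 = 2*d² - 3 = -3 + 2*d²)
r(10)*(-458) + (-4*(-9) + (0 - 3)*(6 - 4)) = (-3 + 2*10²)*(-458) + (-4*(-9) + (0 - 3)*(6 - 4)) = (-3 + 2*100)*(-458) + (36 - 3*2) = (-3 + 200)*(-458) + (36 - 6) = 197*(-458) + 30 = -90226 + 30 = -90196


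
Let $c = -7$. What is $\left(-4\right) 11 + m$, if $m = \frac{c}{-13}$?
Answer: $- \frac{565}{13} \approx -43.462$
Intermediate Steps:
$m = \frac{7}{13}$ ($m = - \frac{7}{-13} = \left(-7\right) \left(- \frac{1}{13}\right) = \frac{7}{13} \approx 0.53846$)
$\left(-4\right) 11 + m = \left(-4\right) 11 + \frac{7}{13} = -44 + \frac{7}{13} = - \frac{565}{13}$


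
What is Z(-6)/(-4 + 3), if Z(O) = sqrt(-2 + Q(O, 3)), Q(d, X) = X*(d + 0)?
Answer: -2*I*sqrt(5) ≈ -4.4721*I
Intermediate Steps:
Q(d, X) = X*d
Z(O) = sqrt(-2 + 3*O)
Z(-6)/(-4 + 3) = sqrt(-2 + 3*(-6))/(-4 + 3) = sqrt(-2 - 18)/(-1) = sqrt(-20)*(-1) = (2*I*sqrt(5))*(-1) = -2*I*sqrt(5)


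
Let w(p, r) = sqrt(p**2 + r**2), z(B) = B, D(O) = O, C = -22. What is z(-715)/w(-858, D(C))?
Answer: -65*sqrt(1522)/3044 ≈ -0.83306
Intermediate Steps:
z(-715)/w(-858, D(C)) = -715/sqrt((-858)**2 + (-22)**2) = -715/sqrt(736164 + 484) = -715*sqrt(1522)/33484 = -65*sqrt(1522)/3044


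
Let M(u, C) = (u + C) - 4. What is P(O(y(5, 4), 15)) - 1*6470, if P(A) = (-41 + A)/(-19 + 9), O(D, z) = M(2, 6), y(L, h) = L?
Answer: -64663/10 ≈ -6466.3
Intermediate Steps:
M(u, C) = -4 + C + u (M(u, C) = (C + u) - 4 = -4 + C + u)
O(D, z) = 4 (O(D, z) = -4 + 6 + 2 = 4)
P(A) = 41/10 - A/10 (P(A) = (-41 + A)/(-10) = (-41 + A)*(-⅒) = 41/10 - A/10)
P(O(y(5, 4), 15)) - 1*6470 = (41/10 - ⅒*4) - 1*6470 = (41/10 - ⅖) - 6470 = 37/10 - 6470 = -64663/10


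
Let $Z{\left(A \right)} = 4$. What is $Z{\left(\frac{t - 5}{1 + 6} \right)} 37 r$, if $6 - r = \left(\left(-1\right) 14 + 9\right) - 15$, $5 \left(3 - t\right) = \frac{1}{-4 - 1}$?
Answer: $3848$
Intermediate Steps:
$t = \frac{76}{25}$ ($t = 3 - \frac{1}{5 \left(-4 - 1\right)} = 3 - \frac{1}{5 \left(-5\right)} = 3 - - \frac{1}{25} = 3 + \frac{1}{25} = \frac{76}{25} \approx 3.04$)
$r = 26$ ($r = 6 - \left(\left(\left(-1\right) 14 + 9\right) - 15\right) = 6 - \left(\left(-14 + 9\right) - 15\right) = 6 - \left(-5 - 15\right) = 6 - -20 = 6 + 20 = 26$)
$Z{\left(\frac{t - 5}{1 + 6} \right)} 37 r = 4 \cdot 37 \cdot 26 = 148 \cdot 26 = 3848$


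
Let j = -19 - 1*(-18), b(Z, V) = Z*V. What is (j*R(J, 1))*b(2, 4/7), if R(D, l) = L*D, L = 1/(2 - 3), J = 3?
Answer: 24/7 ≈ 3.4286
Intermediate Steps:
b(Z, V) = V*Z
L = -1 (L = 1/(-1) = -1)
R(D, l) = -D
j = -1 (j = -19 + 18 = -1)
(j*R(J, 1))*b(2, 4/7) = (-(-1)*3)*((4/7)*2) = (-1*(-3))*((4*(1/7))*2) = 3*((4/7)*2) = 3*(8/7) = 24/7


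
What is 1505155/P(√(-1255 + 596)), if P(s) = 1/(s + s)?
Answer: 3010310*I*√659 ≈ 7.7278e+7*I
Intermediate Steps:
P(s) = 1/(2*s)
1505155/P(√(-1255 + 596)) = 1505155/((1/(2*(√(-1255 + 596))))) = 1505155/((1/(2*(√(-659))))) = 1505155/((1/(2*((I*√659))))) = 1505155/(((-I*√659/659)/2)) = 1505155/((-I*√659/1318)) = 1505155*(2*I*√659) = 3010310*I*√659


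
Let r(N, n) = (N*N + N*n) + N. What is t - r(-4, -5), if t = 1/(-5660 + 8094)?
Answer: -77887/2434 ≈ -32.000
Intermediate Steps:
r(N, n) = N + N² + N*n (r(N, n) = (N² + N*n) + N = N + N² + N*n)
t = 1/2434 ≈ 0.00041085
t - r(-4, -5) = 1/2434 - (-4)*(1 - 4 - 5) = 1/2434 - (-4)*(-8) = 1/2434 - 1*32 = 1/2434 - 32 = -77887/2434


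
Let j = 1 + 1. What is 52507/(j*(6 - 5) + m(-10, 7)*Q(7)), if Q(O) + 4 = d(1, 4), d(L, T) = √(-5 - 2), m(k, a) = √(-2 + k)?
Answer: 52507/(2 - 2*√21 - 8*I*√3) ≈ -1546.1 + 2989.9*I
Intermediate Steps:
d(L, T) = I*√7 (d(L, T) = √(-7) = I*√7)
j = 2
Q(O) = -4 + I*√7
52507/(j*(6 - 5) + m(-10, 7)*Q(7)) = 52507/(2*(6 - 5) + √(-2 - 10)*(-4 + I*√7)) = 52507/(2*1 + √(-12)*(-4 + I*√7)) = 52507/(2 + (2*I*√3)*(-4 + I*√7)) = 52507/(2 + 2*I*√3*(-4 + I*√7))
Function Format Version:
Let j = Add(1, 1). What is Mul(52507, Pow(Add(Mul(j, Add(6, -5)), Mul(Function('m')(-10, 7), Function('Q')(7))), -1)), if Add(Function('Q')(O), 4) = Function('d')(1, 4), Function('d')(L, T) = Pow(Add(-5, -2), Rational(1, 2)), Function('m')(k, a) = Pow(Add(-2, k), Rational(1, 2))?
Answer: Mul(52507, Pow(Add(2, Mul(-2, Pow(21, Rational(1, 2))), Mul(-8, I, Pow(3, Rational(1, 2)))), -1)) ≈ Add(-1546.1, Mul(2989.9, I))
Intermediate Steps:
Function('d')(L, T) = Mul(I, Pow(7, Rational(1, 2))) (Function('d')(L, T) = Pow(-7, Rational(1, 2)) = Mul(I, Pow(7, Rational(1, 2))))
j = 2
Function('Q')(O) = Add(-4, Mul(I, Pow(7, Rational(1, 2))))
Mul(52507, Pow(Add(Mul(j, Add(6, -5)), Mul(Function('m')(-10, 7), Function('Q')(7))), -1)) = Mul(52507, Pow(Add(Mul(2, Add(6, -5)), Mul(Pow(Add(-2, -10), Rational(1, 2)), Add(-4, Mul(I, Pow(7, Rational(1, 2)))))), -1)) = Mul(52507, Pow(Add(Mul(2, 1), Mul(Pow(-12, Rational(1, 2)), Add(-4, Mul(I, Pow(7, Rational(1, 2)))))), -1)) = Mul(52507, Pow(Add(2, Mul(Mul(2, I, Pow(3, Rational(1, 2))), Add(-4, Mul(I, Pow(7, Rational(1, 2)))))), -1)) = Mul(52507, Pow(Add(2, Mul(2, I, Pow(3, Rational(1, 2)), Add(-4, Mul(I, Pow(7, Rational(1, 2)))))), -1))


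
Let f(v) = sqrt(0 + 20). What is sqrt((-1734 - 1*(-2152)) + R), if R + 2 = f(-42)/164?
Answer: sqrt(2797184 + 82*sqrt(5))/82 ≈ 20.397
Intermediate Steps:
f(v) = 2*sqrt(5) (f(v) = sqrt(20) = 2*sqrt(5))
R = -2 + sqrt(5)/82 (R = -2 + (2*sqrt(5))/164 = -2 + (2*sqrt(5))*(1/164) = -2 + sqrt(5)/82 ≈ -1.9727)
sqrt((-1734 - 1*(-2152)) + R) = sqrt((-1734 - 1*(-2152)) + (-2 + sqrt(5)/82)) = sqrt((-1734 + 2152) + (-2 + sqrt(5)/82)) = sqrt(418 + (-2 + sqrt(5)/82)) = sqrt(416 + sqrt(5)/82)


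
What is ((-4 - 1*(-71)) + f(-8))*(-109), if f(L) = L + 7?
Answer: -7194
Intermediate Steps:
f(L) = 7 + L
((-4 - 1*(-71)) + f(-8))*(-109) = ((-4 - 1*(-71)) + (7 - 8))*(-109) = ((-4 + 71) - 1)*(-109) = (67 - 1)*(-109) = 66*(-109) = -7194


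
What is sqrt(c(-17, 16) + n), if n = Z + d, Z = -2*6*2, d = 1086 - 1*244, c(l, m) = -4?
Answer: sqrt(814) ≈ 28.531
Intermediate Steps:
d = 842 (d = 1086 - 244 = 842)
Z = -24 (Z = -12*2 = -24)
n = 818 (n = -24 + 842 = 818)
sqrt(c(-17, 16) + n) = sqrt(-4 + 818) = sqrt(814)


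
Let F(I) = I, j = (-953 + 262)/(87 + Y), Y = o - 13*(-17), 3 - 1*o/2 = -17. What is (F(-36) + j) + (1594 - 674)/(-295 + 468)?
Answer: -1966727/60204 ≈ -32.668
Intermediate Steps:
o = 40 (o = 6 - 2*(-17) = 6 + 34 = 40)
Y = 261 (Y = 40 - 13*(-17) = 40 + 221 = 261)
j = -691/348 (j = (-953 + 262)/(87 + 261) = -691/348 ≈ -1.9856)
(F(-36) + j) + (1594 - 674)/(-295 + 468) = (-36 - 691/348) + (1594 - 674)/(-295 + 468) = -13219/348 + 920/173 = -1966727/60204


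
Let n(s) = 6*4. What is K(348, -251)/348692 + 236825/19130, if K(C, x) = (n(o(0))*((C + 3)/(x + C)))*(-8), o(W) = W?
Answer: 400443606617/32351818106 ≈ 12.378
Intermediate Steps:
n(s) = 24
K(C, x) = -192*(3 + C)/(C + x) (K(C, x) = (24*((C + 3)/(x + C)))*(-8) = (24*((3 + C)/(C + x)))*(-8) = (24*(3 + C)/(C + x))*(-8) = -192*(3 + C)/(C + x))
K(348, -251)/348692 + 236825/19130 = (192*(-3 - 1*348)/(348 - 251))/348692 + 236825/19130 = (192*(-3 - 348)/97)*(1/348692) + 236825*(1/19130) = (192*(1/97)*(-351))*(1/348692) + 47365/3826 = -67392/97*1/348692 + 47365/3826 = -16848/8455781 + 47365/3826 = 400443606617/32351818106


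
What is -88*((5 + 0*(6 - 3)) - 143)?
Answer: 12144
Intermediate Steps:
-88*((5 + 0*(6 - 3)) - 143) = -88*((5 + 0*3) - 143) = -88*((5 + 0) - 143) = -88*(5 - 143) = -88*(-138) = 12144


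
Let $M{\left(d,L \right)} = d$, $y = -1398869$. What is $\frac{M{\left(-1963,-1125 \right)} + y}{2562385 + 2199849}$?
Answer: $- \frac{700416}{2381117} \approx -0.29415$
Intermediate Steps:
$\frac{M{\left(-1963,-1125 \right)} + y}{2562385 + 2199849} = \frac{-1963 - 1398869}{2562385 + 2199849} = - \frac{1400832}{4762234} = \left(-1400832\right) \frac{1}{4762234} = - \frac{700416}{2381117}$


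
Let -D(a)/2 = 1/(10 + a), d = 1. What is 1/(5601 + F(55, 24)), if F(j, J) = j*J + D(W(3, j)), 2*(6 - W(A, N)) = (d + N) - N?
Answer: 31/214547 ≈ 0.00014449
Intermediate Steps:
W(A, N) = 11/2 (W(A, N) = 6 - ((1 + N) - N)/2 = 6 - ½*1 = 6 - ½ = 11/2)
D(a) = -2/(10 + a)
F(j, J) = -4/31 + J*j (F(j, J) = j*J - 2/(10 + 11/2) = J*j - 2/31/2 = J*j - 2*2/31 = J*j - 4/31 = -4/31 + J*j)
1/(5601 + F(55, 24)) = 1/(5601 + (-4/31 + 24*55)) = 1/(5601 + (-4/31 + 1320)) = 1/(5601 + 40916/31) = 1/(214547/31) = 31/214547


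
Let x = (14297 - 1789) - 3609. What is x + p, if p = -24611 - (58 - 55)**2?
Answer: -15721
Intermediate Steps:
p = -24620 (p = -24611 - 1*3**2 = -24611 - 1*9 = -24611 - 9 = -24620)
x = 8899 (x = 12508 - 3609 = 8899)
x + p = 8899 - 24620 = -15721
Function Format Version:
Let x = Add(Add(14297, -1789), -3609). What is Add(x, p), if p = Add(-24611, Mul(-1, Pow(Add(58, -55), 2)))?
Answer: -15721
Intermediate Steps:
p = -24620 (p = Add(-24611, Mul(-1, Pow(3, 2))) = Add(-24611, Mul(-1, 9)) = Add(-24611, -9) = -24620)
x = 8899 (x = Add(12508, -3609) = 8899)
Add(x, p) = Add(8899, -24620) = -15721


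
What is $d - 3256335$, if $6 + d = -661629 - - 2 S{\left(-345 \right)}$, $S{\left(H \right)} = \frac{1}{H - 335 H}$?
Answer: $- \frac{225733841549}{57615} \approx -3.918 \cdot 10^{6}$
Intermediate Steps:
$S{\left(H \right)} = - \frac{1}{334 H}$ ($S{\left(H \right)} = \frac{1}{\left(-334\right) H} = - \frac{1}{334 H}$)
$d = - \frac{38120100524}{57615}$ ($d = -6 - \left(661629 - 2 \left(- \frac{1}{334 \left(-345\right)}\right)\right) = -6 - \left(661629 - 2 \left(\left(- \frac{1}{334}\right) \left(- \frac{1}{345}\right)\right)\right) = -6 - \left(661629 - \frac{1}{57615}\right) = -6 - \frac{38119754834}{57615} = - \frac{38120100524}{57615} \approx -6.6164 \cdot 10^{5}$)
$d - 3256335 = - \frac{38120100524}{57615} - 3256335 = - \frac{225733841549}{57615}$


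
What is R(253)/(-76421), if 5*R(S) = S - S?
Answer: 0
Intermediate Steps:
R(S) = 0 (R(S) = (S - S)/5 = (⅕)*0 = 0)
R(253)/(-76421) = 0/(-76421) = 0*(-1/76421) = 0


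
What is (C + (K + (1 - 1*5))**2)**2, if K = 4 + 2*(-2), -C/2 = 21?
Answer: 676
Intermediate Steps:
C = -42 (C = -2*21 = -42)
K = 0 (K = 4 - 4 = 0)
(C + (K + (1 - 1*5))**2)**2 = (-42 + (0 + (1 - 1*5))**2)**2 = (-42 + (0 + (1 - 5))**2)**2 = (-42 + (0 - 4)**2)**2 = (-42 + (-4)**2)**2 = (-42 + 16)**2 = (-26)**2 = 676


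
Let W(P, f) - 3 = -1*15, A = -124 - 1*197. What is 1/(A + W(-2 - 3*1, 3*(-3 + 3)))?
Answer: -1/333 ≈ -0.0030030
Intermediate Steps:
A = -321 (A = -124 - 197 = -321)
W(P, f) = -12 (W(P, f) = 3 - 1*15 = 3 - 15 = -12)
1/(A + W(-2 - 3*1, 3*(-3 + 3))) = 1/(-321 - 12) = 1/(-333) = -1/333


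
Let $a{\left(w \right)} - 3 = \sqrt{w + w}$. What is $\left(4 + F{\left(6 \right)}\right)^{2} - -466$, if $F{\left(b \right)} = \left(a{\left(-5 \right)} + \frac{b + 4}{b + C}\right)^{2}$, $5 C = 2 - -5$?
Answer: $- \frac{232537085}{1874161} + \frac{11403308 i \sqrt{10}}{50653} \approx -124.08 + 711.91 i$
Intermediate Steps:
$a{\left(w \right)} = 3 + \sqrt{2} \sqrt{w}$ ($a{\left(w \right)} = 3 + \sqrt{w + w} = 3 + \sqrt{2 w} = 3 + \sqrt{2} \sqrt{w}$)
$C = \frac{7}{5}$ ($C = \frac{2 - -5}{5} = \frac{2 + 5}{5} = \frac{1}{5} \cdot 7 = \frac{7}{5} \approx 1.4$)
$F{\left(b \right)} = \left(3 + i \sqrt{10} + \frac{4 + b}{\frac{7}{5} + b}\right)^{2}$ ($F{\left(b \right)} = \left(\left(3 + \sqrt{2} \sqrt{-5}\right) + \frac{b + 4}{b + \frac{7}{5}}\right)^{2} = \left(\left(3 + \sqrt{2} i \sqrt{5}\right) + \frac{4 + b}{\frac{7}{5} + b}\right)^{2} = \left(\left(3 + i \sqrt{10}\right) + \frac{4 + b}{\frac{7}{5} + b}\right)^{2} = \left(3 + i \sqrt{10} + \frac{4 + b}{\frac{7}{5} + b}\right)^{2}$)
$\left(4 + F{\left(6 \right)}\right)^{2} - -466 = \left(4 + \frac{\left(41 + 20 \cdot 6 + 7 i \sqrt{10} + 5 i 6 \sqrt{10}\right)^{2}}{\left(7 + 5 \cdot 6\right)^{2}}\right)^{2} - -466 = \left(4 + \frac{\left(41 + 120 + 7 i \sqrt{10} + 30 i \sqrt{10}\right)^{2}}{\left(7 + 30\right)^{2}}\right)^{2} + 466 = \left(4 + \frac{\left(161 + 37 i \sqrt{10}\right)^{2}}{1369}\right)^{2} + 466 = 466 + \left(4 + \frac{\left(161 + 37 i \sqrt{10}\right)^{2}}{1369}\right)^{2}$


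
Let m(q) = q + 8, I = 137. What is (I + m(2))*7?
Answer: 1029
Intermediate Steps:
m(q) = 8 + q
(I + m(2))*7 = (137 + (8 + 2))*7 = (137 + 10)*7 = 147*7 = 1029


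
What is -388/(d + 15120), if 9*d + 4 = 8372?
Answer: -873/36112 ≈ -0.024175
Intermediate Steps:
d = 8368/9 (d = -4/9 + (1/9)*8372 = -4/9 + 8372/9 = 8368/9 ≈ 929.78)
-388/(d + 15120) = -388/(8368/9 + 15120) = -388/(144448/9) = (9/144448)*(-388) = -873/36112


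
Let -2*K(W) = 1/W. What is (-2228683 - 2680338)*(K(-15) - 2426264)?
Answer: 357317422917299/30 ≈ 1.1911e+13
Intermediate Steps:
K(W) = -1/(2*W)
(-2228683 - 2680338)*(K(-15) - 2426264) = (-2228683 - 2680338)*(-½/(-15) - 2426264) = -4909021*(-½*(-1/15) - 2426264) = -4909021*(1/30 - 2426264) = -4909021*(-72787919/30) = 357317422917299/30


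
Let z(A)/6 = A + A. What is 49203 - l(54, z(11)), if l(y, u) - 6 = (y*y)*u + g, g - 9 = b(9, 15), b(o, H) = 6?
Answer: -335730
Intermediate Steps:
g = 15 (g = 9 + 6 = 15)
z(A) = 12*A (z(A) = 6*(A + A) = 6*(2*A) = 12*A)
l(y, u) = 21 + u*y² (l(y, u) = 6 + ((y*y)*u + 15) = 6 + (y²*u + 15) = 6 + (u*y² + 15) = 6 + (15 + u*y²) = 21 + u*y²)
49203 - l(54, z(11)) = 49203 - (21 + (12*11)*54²) = 49203 - (21 + 132*2916) = 49203 - (21 + 384912) = 49203 - 1*384933 = 49203 - 384933 = -335730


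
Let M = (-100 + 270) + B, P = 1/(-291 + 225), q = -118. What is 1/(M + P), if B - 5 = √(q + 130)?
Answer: 762234/133327129 - 8712*√3/133327129 ≈ 0.0056038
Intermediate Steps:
B = 5 + 2*√3 (B = 5 + √(-118 + 130) = 5 + √12 = 5 + 2*√3 ≈ 8.4641)
P = -1/66 (P = 1/(-66) = -1/66 ≈ -0.015152)
M = 175 + 2*√3 (M = (-100 + 270) + (5 + 2*√3) = 170 + (5 + 2*√3) = 175 + 2*√3 ≈ 178.46)
1/(M + P) = 1/((175 + 2*√3) - 1/66) = 1/(11549/66 + 2*√3)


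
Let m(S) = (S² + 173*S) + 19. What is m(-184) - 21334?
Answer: -19291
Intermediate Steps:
m(S) = 19 + S² + 173*S
m(-184) - 21334 = (19 + (-184)² + 173*(-184)) - 21334 = (19 + 33856 - 31832) - 21334 = 2043 - 21334 = -19291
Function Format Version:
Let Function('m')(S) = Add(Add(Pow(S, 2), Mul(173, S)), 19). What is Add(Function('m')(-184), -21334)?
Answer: -19291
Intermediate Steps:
Function('m')(S) = Add(19, Pow(S, 2), Mul(173, S))
Add(Function('m')(-184), -21334) = Add(Add(19, Pow(-184, 2), Mul(173, -184)), -21334) = Add(Add(19, 33856, -31832), -21334) = Add(2043, -21334) = -19291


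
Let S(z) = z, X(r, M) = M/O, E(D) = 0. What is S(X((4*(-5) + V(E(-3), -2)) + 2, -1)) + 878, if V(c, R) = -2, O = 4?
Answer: 3511/4 ≈ 877.75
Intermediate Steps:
X(r, M) = M/4
S(X((4*(-5) + V(E(-3), -2)) + 2, -1)) + 878 = (¼)*(-1) + 878 = -¼ + 878 = 3511/4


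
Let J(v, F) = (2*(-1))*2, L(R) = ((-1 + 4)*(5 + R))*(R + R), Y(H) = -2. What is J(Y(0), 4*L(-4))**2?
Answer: 16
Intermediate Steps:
L(R) = 2*R*(15 + 3*R) (L(R) = (3*(5 + R))*(2*R) = (15 + 3*R)*(2*R) = 2*R*(15 + 3*R))
J(v, F) = -4 (J(v, F) = -2*2 = -4)
J(Y(0), 4*L(-4))**2 = (-4)**2 = 16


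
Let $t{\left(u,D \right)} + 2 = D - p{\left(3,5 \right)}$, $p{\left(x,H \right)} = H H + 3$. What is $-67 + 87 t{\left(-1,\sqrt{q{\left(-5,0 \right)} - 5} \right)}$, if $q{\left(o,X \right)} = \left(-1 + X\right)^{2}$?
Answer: $-2677 + 174 i \approx -2677.0 + 174.0 i$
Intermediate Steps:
$p{\left(x,H \right)} = 3 + H^{2}$ ($p{\left(x,H \right)} = H^{2} + 3 = 3 + H^{2}$)
$t{\left(u,D \right)} = -30 + D$ ($t{\left(u,D \right)} = -2 + \left(D - \left(3 + 5^{2}\right)\right) = -2 + \left(D - \left(3 + 25\right)\right) = -2 + \left(D - 28\right) = -2 + \left(-28 + D\right) = -30 + D$)
$-67 + 87 t{\left(-1,\sqrt{q{\left(-5,0 \right)} - 5} \right)} = -67 + 87 \left(-30 + \sqrt{\left(-1 + 0\right)^{2} - 5}\right) = -67 + 87 \left(-30 + \sqrt{\left(-1\right)^{2} - 5}\right) = -67 + 87 \left(-30 + \sqrt{1 - 5}\right) = -67 + 87 \left(-30 + \sqrt{-4}\right) = -67 + 87 \left(-30 + 2 i\right) = -67 - \left(2610 - 174 i\right) = -2677 + 174 i$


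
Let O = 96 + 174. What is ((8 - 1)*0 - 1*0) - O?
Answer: -270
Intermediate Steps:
O = 270
((8 - 1)*0 - 1*0) - O = ((8 - 1)*0 - 1*0) - 1*270 = (7*0 + 0) - 270 = (0 + 0) - 270 = 0 - 270 = -270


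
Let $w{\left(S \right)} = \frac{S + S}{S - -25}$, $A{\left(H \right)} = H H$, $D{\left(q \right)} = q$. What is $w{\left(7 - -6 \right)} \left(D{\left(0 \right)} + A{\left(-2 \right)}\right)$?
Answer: $\frac{52}{19} \approx 2.7368$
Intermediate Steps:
$A{\left(H \right)} = H^{2}$
$w{\left(S \right)} = \frac{2 S}{25 + S}$ ($w{\left(S \right)} = \frac{2 S}{S + 25} = \frac{2 S}{25 + S}$)
$w{\left(7 - -6 \right)} \left(D{\left(0 \right)} + A{\left(-2 \right)}\right) = \frac{2 \left(7 - -6\right)}{25 + \left(7 - -6\right)} \left(0 + \left(-2\right)^{2}\right) = \frac{2 \left(7 + 6\right)}{25 + \left(7 + 6\right)} \left(0 + 4\right) = 2 \cdot 13 \frac{1}{25 + 13} \cdot 4 = 2 \cdot 13 \cdot \frac{1}{38} \cdot 4 = \frac{13}{19} \cdot 4 = \frac{52}{19}$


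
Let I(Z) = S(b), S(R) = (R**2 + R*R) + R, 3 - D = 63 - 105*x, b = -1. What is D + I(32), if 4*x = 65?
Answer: 6589/4 ≈ 1647.3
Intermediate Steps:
x = 65/4 (x = (1/4)*65 = 65/4 ≈ 16.250)
D = 6585/4 (D = 3 - (63 - 105*65/4) = 3 - (63 - 6825/4) = 3 - 1*(-6573/4) = 3 + 6573/4 = 6585/4 ≈ 1646.3)
S(R) = R + 2*R**2 (S(R) = (R**2 + R**2) + R = 2*R**2 + R = R + 2*R**2)
I(Z) = 1 (I(Z) = -(1 + 2*(-1)) = -(1 - 2) = -1*(-1) = 1)
D + I(32) = 6585/4 + 1 = 6589/4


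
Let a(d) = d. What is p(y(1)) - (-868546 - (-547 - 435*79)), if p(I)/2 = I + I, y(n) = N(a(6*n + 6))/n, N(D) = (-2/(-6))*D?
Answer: 833650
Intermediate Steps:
N(D) = D/3 (N(D) = (-2*(-1/6))*D = D/3)
y(n) = (2 + 2*n)/n (y(n) = ((6*n + 6)/3)/n = ((6 + 6*n)/3)/n = (2 + 2*n)/n)
p(I) = 4*I (p(I) = 2*(I + I) = 2*(2*I) = 4*I)
p(y(1)) - (-868546 - (-547 - 435*79)) = 4*(2 + 2/1) - (-868546 - (-547 - 435*79)) = 4*(2 + 2*1) - (-868546 - (-547 - 34365)) = 4*(2 + 2) - (-868546 - 1*(-34912)) = 4*4 - (-868546 + 34912) = 16 - 1*(-833634) = 16 + 833634 = 833650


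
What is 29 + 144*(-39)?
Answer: -5587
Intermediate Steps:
29 + 144*(-39) = 29 - 5616 = -5587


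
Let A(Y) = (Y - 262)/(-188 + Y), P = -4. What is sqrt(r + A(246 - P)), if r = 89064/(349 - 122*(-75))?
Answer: sqrt(796241231310)/294469 ≈ 3.0303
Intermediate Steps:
r = 89064/9499 (r = 89064/(349 + 9150) = 89064/9499 ≈ 9.3761)
A(Y) = (-262 + Y)/(-188 + Y)
sqrt(r + A(246 - P)) = sqrt(89064/9499 + (-262 + (246 - 1*(-4)))/(-188 + (246 - 1*(-4)))) = sqrt(89064/9499 + (-262 + (246 + 4))/(-188 + (246 + 4))) = sqrt(89064/9499 + (-262 + 250)/(-188 + 250)) = sqrt(89064/9499 - 12/62) = sqrt(89064/9499 + (1/62)*(-12)) = sqrt(89064/9499 - 6/31) = sqrt(2703990/294469) = sqrt(796241231310)/294469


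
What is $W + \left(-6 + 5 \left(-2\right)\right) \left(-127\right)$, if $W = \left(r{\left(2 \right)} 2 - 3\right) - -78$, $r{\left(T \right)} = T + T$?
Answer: $2115$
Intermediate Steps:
$r{\left(T \right)} = 2 T$
$W = 83$ ($W = \left(2 \cdot 2 \cdot 2 - 3\right) - -78 = \left(4 \cdot 2 - 3\right) + 78 = \left(8 - 3\right) + 78 = 5 + 78 = 83$)
$W + \left(-6 + 5 \left(-2\right)\right) \left(-127\right) = 83 + \left(-6 + 5 \left(-2\right)\right) \left(-127\right) = 83 + \left(-6 - 10\right) \left(-127\right) = 83 - -2032 = 83 + 2032 = 2115$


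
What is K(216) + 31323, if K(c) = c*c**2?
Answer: 10109019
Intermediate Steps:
K(c) = c**3
K(216) + 31323 = 216**3 + 31323 = 10077696 + 31323 = 10109019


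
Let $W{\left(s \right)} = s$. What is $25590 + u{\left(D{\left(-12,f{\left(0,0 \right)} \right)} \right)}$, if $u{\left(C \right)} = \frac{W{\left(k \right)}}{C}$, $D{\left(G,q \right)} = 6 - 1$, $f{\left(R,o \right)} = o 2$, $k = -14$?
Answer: $\frac{127936}{5} \approx 25587.0$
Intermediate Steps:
$f{\left(R,o \right)} = 2 o$
$D{\left(G,q \right)} = 5$ ($D{\left(G,q \right)} = 6 - 1 = 5$)
$u{\left(C \right)} = - \frac{14}{C}$
$25590 + u{\left(D{\left(-12,f{\left(0,0 \right)} \right)} \right)} = 25590 - \frac{14}{5} = \frac{127936}{5}$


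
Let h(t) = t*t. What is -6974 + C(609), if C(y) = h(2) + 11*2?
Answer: -6948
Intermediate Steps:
h(t) = t²
C(y) = 26 (C(y) = 2² + 11*2 = 4 + 22 = 26)
-6974 + C(609) = -6974 + 26 = -6948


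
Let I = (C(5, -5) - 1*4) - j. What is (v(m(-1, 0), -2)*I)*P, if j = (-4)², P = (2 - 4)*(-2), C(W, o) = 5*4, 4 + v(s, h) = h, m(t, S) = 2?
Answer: 0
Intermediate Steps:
v(s, h) = -4 + h
C(W, o) = 20
P = 4 (P = -2*(-2) = 4)
j = 16
I = 0 (I = (20 - 1*4) - 1*16 = (20 - 4) - 16 = 16 - 16 = 0)
(v(m(-1, 0), -2)*I)*P = ((-4 - 2)*0)*4 = -6*0*4 = 0*4 = 0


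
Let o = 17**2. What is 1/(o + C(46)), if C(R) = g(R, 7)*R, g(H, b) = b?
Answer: 1/611 ≈ 0.0016367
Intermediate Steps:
C(R) = 7*R
o = 289
1/(o + C(46)) = 1/(289 + 7*46) = 1/(289 + 322) = 1/611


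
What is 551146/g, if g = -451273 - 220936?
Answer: -551146/672209 ≈ -0.81990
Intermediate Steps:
g = -672209
551146/g = 551146/(-672209) = 551146*(-1/672209) = -551146/672209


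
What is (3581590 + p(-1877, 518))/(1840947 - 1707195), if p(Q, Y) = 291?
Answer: 3581881/133752 ≈ 26.780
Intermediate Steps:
(3581590 + p(-1877, 518))/(1840947 - 1707195) = (3581590 + 291)/(1840947 - 1707195) = 3581881/133752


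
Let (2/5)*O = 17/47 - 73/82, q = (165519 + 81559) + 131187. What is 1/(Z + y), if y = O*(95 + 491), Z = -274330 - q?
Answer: -3854/2518085335 ≈ -1.5305e-6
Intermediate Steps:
q = 378265 (q = 247078 + 131187 = 378265)
Z = -652595 (Z = -274330 - 1*378265 = -274330 - 378265 = -652595)
O = -10185/7708 (O = 5*(17/47 - 73/82)/2 = (5/2)*(-2037/3854) = -10185/7708 ≈ -1.3214)
y = -2984205/3854 (y = -10185*(95 + 491)/7708 = -10185/7708*586 = -2984205/3854 ≈ -774.31)
1/(Z + y) = 1/(-652595 - 2984205/3854) = 1/(-2518085335/3854) = -3854/2518085335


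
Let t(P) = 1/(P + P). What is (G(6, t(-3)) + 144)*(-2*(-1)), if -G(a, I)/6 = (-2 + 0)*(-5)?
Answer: 168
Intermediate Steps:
t(P) = 1/(2*P)
G(a, I) = -60 (G(a, I) = -6*(-2 + 0)*(-5) = -(-12)*(-5) = -6*10 = -60)
(G(6, t(-3)) + 144)*(-2*(-1)) = (-60 + 144)*(-2*(-1)) = 84*2 = 168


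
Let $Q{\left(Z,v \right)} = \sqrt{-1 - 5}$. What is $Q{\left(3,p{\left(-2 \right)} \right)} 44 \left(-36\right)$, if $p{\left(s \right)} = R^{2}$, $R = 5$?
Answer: $- 1584 i \sqrt{6} \approx - 3880.0 i$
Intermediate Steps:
$p{\left(s \right)} = 25$ ($p{\left(s \right)} = 5^{2} = 25$)
$Q{\left(Z,v \right)} = i \sqrt{6}$ ($Q{\left(Z,v \right)} = \sqrt{-6} = i \sqrt{6}$)
$Q{\left(3,p{\left(-2 \right)} \right)} 44 \left(-36\right) = i \sqrt{6} \cdot 44 \left(-36\right) = 44 i \sqrt{6} \left(-36\right) = - 1584 i \sqrt{6}$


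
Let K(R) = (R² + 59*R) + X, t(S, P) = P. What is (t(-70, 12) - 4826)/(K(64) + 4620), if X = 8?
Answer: -2407/6250 ≈ -0.38512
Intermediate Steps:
K(R) = 8 + R² + 59*R (K(R) = (R² + 59*R) + 8 = 8 + R² + 59*R)
(t(-70, 12) - 4826)/(K(64) + 4620) = (12 - 4826)/((8 + 64² + 59*64) + 4620) = -4814/((8 + 4096 + 3776) + 4620) = -4814/(7880 + 4620) = -4814/12500 = -4814*1/12500 = -2407/6250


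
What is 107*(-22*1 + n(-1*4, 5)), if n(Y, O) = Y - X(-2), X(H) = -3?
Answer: -2461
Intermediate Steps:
n(Y, O) = 3 + Y (n(Y, O) = Y - 1*(-3) = Y + 3 = 3 + Y)
107*(-22*1 + n(-1*4, 5)) = 107*(-22*1 + (3 - 1*4)) = 107*(-22 + (3 - 4)) = 107*(-22 - 1) = 107*(-23) = -2461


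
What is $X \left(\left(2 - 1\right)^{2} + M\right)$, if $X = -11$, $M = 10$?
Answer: $-121$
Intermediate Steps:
$X \left(\left(2 - 1\right)^{2} + M\right) = - 11 \left(\left(2 - 1\right)^{2} + 10\right) = - 11 \left(1^{2} + 10\right) = - 11 \left(1 + 10\right) = \left(-11\right) 11 = -121$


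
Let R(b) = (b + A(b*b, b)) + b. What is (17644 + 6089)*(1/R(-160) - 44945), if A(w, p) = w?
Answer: -26965662413067/25280 ≈ -1.0667e+9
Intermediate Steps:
R(b) = b² + 2*b (R(b) = (b + b*b) + b = (b + b²) + b = b² + 2*b)
(17644 + 6089)*(1/R(-160) - 44945) = (17644 + 6089)*(1/(-160*(2 - 160)) - 44945) = 23733*(1/(-160*(-158)) - 44945) = 23733*(1/25280 - 44945) = 23733*(-1136209599/25280) = -26965662413067/25280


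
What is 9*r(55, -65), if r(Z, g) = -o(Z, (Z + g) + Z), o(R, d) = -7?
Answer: 63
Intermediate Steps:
r(Z, g) = 7 (r(Z, g) = -1*(-7) = 7)
9*r(55, -65) = 9*7 = 63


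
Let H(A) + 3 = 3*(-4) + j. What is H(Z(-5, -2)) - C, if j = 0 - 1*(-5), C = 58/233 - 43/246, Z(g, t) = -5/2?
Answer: -577429/57318 ≈ -10.074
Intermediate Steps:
Z(g, t) = -5/2 (Z(g, t) = -5*1/2 = -5/2)
C = 4249/57318 (C = 58*(1/233) - 43*1/246 = 58/233 - 43/246 = 4249/57318 ≈ 0.074130)
j = 5 (j = 0 + 5 = 5)
H(A) = -10 (H(A) = -3 + (3*(-4) + 5) = -3 + (-12 + 5) = -3 - 7 = -10)
H(Z(-5, -2)) - C = -10 - 1*4249/57318 = -10 - 4249/57318 = -577429/57318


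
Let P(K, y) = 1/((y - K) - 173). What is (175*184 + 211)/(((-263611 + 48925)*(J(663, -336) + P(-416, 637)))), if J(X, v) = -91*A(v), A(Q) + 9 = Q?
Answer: -14260840/2965629574143 ≈ -4.8087e-6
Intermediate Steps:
A(Q) = -9 + Q
P(K, y) = 1/(-173 + y - K)
J(X, v) = 819 - 91*v (J(X, v) = -91*(-9 + v) = 819 - 91*v)
(175*184 + 211)/(((-263611 + 48925)*(J(663, -336) + P(-416, 637)))) = (175*184 + 211)/(((-263611 + 48925)*((819 - 91*(-336)) + 1/(-173 + 637 - 1*(-416))))) = (32200 + 211)/((-214686*((819 + 30576) + 1/(-173 + 637 + 416)))) = 32411/((-214686*(31395 + 1/880))) = 32411/((-214686*27627601/880)) = 32411/(-2965629574143/440) = 32411*(-440/2965629574143) = -14260840/2965629574143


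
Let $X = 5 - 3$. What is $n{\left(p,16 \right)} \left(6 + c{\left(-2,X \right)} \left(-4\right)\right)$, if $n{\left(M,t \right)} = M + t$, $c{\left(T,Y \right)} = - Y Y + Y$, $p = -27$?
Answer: $-154$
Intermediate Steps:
$X = 2$ ($X = 5 - 3 = 2$)
$c{\left(T,Y \right)} = Y - Y^{2}$ ($c{\left(T,Y \right)} = - Y^{2} + Y = Y - Y^{2}$)
$n{\left(p,16 \right)} \left(6 + c{\left(-2,X \right)} \left(-4\right)\right) = \left(-27 + 16\right) \left(6 + 2 \left(1 - 2\right) \left(-4\right)\right) = - 11 \left(6 + 2 \left(1 - 2\right) \left(-4\right)\right) = - 11 \left(6 + 2 \left(-1\right) \left(-4\right)\right) = - 11 \left(6 - -8\right) = - 11 \left(6 + 8\right) = \left(-11\right) 14 = -154$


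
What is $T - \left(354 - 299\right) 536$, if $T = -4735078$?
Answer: $-4764558$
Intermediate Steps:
$T - \left(354 - 299\right) 536 = -4735078 - \left(354 - 299\right) 536 = -4735078 - 55 \cdot 536 = -4735078 - 29480 = -4764558$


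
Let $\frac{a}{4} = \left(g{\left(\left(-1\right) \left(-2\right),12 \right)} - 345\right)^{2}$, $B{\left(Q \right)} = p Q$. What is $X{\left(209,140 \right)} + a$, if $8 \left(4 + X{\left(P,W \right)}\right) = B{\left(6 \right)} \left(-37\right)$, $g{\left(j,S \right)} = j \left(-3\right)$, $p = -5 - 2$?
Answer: $\frac{1971977}{4} \approx 4.9299 \cdot 10^{5}$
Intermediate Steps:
$p = -7$ ($p = -5 - 2 = -7$)
$g{\left(j,S \right)} = - 3 j$
$B{\left(Q \right)} = - 7 Q$
$X{\left(P,W \right)} = \frac{761}{4}$ ($X{\left(P,W \right)} = -4 + \frac{\left(-7\right) 6 \left(-37\right)}{8} = -4 + \frac{\left(-42\right) \left(-37\right)}{8} = -4 + \frac{1}{8} \cdot 1554 = -4 + \frac{777}{4} = \frac{761}{4}$)
$a = 492804$ ($a = 4 \left(- 3 \left(\left(-1\right) \left(-2\right)\right) - 345\right)^{2} = 4 \left(\left(-3\right) 2 - 345\right)^{2} = 4 \left(-6 - 345\right)^{2} = 4 \left(-351\right)^{2} = 4 \cdot 123201 = 492804$)
$X{\left(209,140 \right)} + a = \frac{761}{4} + 492804 = \frac{1971977}{4}$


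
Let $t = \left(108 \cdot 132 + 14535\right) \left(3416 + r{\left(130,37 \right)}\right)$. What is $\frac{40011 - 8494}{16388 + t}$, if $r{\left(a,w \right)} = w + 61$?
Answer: $\frac{31517}{101187962} \approx 0.00031147$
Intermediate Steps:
$r{\left(a,w \right)} = 61 + w$
$t = 101171574$ ($t = \left(108 \cdot 132 + 14535\right) \left(3416 + \left(61 + 37\right)\right) = \left(14256 + 14535\right) \left(3416 + 98\right) = 28791 \cdot 3514 = 101171574$)
$\frac{40011 - 8494}{16388 + t} = \frac{40011 - 8494}{16388 + 101171574} = \frac{31517}{101187962}$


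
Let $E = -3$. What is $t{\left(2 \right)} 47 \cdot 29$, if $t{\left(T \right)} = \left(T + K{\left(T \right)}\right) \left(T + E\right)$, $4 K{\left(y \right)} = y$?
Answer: $- \frac{6815}{2} \approx -3407.5$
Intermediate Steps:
$K{\left(y \right)} = \frac{y}{4}$
$t{\left(T \right)} = \frac{5 T \left(-3 + T\right)}{4}$ ($t{\left(T \right)} = \left(T + \frac{T}{4}\right) \left(T - 3\right) = \frac{5 T}{4} \left(-3 + T\right) = \frac{5 T \left(-3 + T\right)}{4}$)
$t{\left(2 \right)} 47 \cdot 29 = \frac{5}{4} \cdot 2 \left(-3 + 2\right) 47 \cdot 29 = \frac{5}{4} \cdot 2 \left(-1\right) 47 \cdot 29 = \left(- \frac{5}{2}\right) 47 \cdot 29 = \left(- \frac{235}{2}\right) 29 = - \frac{6815}{2}$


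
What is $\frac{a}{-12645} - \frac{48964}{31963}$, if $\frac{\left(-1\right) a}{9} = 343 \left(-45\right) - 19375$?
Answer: $- \frac{236285290}{8981603} \approx -26.308$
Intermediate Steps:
$a = 313290$ ($a = - 9 \left(343 \left(-45\right) - 19375\right) = - 9 \left(-15435 - 19375\right) = \left(-9\right) \left(-34810\right) = 313290$)
$\frac{a}{-12645} - \frac{48964}{31963} = \frac{313290}{-12645} - \frac{48964}{31963} = 313290 \left(- \frac{1}{12645}\right) - \frac{48964}{31963} = - \frac{6962}{281} - \frac{48964}{31963} = - \frac{236285290}{8981603}$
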